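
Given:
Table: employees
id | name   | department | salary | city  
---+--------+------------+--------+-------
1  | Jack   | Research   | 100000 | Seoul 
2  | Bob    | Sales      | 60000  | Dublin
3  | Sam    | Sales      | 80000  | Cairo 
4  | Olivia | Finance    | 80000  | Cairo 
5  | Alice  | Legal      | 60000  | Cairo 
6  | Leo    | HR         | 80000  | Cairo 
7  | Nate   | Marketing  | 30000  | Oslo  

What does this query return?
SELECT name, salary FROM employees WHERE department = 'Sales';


Filtering: department = 'Sales'
Matching rows: 2

2 rows:
Bob, 60000
Sam, 80000


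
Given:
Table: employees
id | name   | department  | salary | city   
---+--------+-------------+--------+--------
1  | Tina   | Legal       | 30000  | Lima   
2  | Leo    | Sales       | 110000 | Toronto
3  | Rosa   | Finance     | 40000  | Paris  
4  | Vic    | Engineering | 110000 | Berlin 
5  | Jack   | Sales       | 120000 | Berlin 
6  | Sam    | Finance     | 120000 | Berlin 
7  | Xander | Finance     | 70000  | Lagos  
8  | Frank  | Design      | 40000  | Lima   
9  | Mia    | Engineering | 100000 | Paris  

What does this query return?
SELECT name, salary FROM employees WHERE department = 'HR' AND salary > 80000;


Filtering: department = 'HR' AND salary > 80000
Matching: 0 rows

Empty result set (0 rows)


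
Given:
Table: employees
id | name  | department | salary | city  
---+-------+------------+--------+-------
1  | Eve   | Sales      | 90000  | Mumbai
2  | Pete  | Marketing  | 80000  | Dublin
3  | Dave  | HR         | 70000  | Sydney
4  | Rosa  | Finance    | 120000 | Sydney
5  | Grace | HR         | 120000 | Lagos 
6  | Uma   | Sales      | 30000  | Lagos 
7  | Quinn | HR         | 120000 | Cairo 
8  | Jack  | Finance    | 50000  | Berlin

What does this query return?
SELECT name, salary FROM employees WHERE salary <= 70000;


Filtering: salary <= 70000
Matching: 3 rows

3 rows:
Dave, 70000
Uma, 30000
Jack, 50000


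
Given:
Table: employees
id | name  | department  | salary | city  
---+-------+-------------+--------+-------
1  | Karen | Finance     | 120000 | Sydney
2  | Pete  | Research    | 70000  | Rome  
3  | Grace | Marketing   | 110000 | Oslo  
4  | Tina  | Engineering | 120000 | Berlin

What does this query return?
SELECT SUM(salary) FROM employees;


SUM(salary) = 120000 + 70000 + 110000 + 120000 = 420000

420000


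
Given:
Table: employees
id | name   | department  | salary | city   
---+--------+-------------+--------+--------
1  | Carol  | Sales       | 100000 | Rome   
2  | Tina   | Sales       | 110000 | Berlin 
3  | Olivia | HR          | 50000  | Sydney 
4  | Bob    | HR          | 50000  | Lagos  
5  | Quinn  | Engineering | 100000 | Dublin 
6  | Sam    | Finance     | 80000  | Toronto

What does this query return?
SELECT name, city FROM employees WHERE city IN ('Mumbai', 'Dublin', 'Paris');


Filtering: city IN ('Mumbai', 'Dublin', 'Paris')
Matching: 1 rows

1 rows:
Quinn, Dublin


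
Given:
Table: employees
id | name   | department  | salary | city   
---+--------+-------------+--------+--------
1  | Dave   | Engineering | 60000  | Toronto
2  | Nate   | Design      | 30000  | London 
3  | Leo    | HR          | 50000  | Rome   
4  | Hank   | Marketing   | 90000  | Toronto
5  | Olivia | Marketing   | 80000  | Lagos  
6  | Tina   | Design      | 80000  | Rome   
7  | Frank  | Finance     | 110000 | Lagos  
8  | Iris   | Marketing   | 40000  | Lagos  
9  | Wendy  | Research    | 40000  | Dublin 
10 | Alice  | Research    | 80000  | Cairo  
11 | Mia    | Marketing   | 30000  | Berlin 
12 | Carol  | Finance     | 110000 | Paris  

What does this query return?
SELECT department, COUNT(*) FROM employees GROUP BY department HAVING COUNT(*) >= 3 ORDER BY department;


Groups with count >= 3:
  Marketing: 4 -> PASS
  Design: 2 -> filtered out
  Engineering: 1 -> filtered out
  Finance: 2 -> filtered out
  HR: 1 -> filtered out
  Research: 2 -> filtered out


1 groups:
Marketing, 4


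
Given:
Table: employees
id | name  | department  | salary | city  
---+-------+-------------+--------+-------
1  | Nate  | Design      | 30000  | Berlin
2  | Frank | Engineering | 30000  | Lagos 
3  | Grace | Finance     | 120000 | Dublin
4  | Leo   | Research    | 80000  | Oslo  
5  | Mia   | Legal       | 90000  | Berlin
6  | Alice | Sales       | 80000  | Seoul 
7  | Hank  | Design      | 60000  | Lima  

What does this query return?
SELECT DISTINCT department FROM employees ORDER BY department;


All 'department' values (row order): Design, Engineering, Finance, Research, Legal, Sales, Design
Removing duplicates leaves 6 unique value(s).

6 values:
Design
Engineering
Finance
Legal
Research
Sales


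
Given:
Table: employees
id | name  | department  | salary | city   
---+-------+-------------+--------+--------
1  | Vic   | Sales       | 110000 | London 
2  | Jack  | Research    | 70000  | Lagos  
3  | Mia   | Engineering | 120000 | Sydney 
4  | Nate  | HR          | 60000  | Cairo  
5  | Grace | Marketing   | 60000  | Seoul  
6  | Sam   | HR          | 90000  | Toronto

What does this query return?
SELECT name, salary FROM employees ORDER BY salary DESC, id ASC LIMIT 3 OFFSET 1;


Sort by salary DESC (id ASC tiebreak), then skip 1 and take 3
Rows 2 through 4

3 rows:
Vic, 110000
Sam, 90000
Jack, 70000


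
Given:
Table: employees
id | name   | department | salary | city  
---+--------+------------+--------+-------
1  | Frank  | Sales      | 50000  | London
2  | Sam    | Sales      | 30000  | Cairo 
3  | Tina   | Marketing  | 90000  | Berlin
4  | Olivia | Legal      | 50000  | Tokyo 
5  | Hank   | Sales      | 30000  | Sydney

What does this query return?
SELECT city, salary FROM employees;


Projecting columns: city, salary

5 rows:
London, 50000
Cairo, 30000
Berlin, 90000
Tokyo, 50000
Sydney, 30000


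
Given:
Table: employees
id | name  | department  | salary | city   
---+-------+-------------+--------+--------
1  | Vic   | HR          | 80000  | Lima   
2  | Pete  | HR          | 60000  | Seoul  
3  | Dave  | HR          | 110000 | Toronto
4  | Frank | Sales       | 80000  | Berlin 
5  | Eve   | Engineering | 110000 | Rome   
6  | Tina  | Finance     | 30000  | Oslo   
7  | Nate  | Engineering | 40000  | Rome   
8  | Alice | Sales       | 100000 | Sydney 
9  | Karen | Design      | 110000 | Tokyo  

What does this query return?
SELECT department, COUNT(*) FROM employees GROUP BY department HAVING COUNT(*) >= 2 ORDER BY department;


Groups with count >= 2:
  Engineering: 2 -> PASS
  HR: 3 -> PASS
  Sales: 2 -> PASS
  Design: 1 -> filtered out
  Finance: 1 -> filtered out


3 groups:
Engineering, 2
HR, 3
Sales, 2


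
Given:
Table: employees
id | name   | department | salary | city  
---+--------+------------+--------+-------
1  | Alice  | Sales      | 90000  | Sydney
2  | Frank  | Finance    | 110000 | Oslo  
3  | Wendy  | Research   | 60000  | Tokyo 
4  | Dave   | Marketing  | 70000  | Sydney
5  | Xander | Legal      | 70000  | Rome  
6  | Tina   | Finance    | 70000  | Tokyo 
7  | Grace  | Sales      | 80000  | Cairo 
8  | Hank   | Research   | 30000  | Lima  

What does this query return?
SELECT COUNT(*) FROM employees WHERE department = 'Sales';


Counting rows where department = 'Sales'
  Alice -> MATCH
  Grace -> MATCH


2


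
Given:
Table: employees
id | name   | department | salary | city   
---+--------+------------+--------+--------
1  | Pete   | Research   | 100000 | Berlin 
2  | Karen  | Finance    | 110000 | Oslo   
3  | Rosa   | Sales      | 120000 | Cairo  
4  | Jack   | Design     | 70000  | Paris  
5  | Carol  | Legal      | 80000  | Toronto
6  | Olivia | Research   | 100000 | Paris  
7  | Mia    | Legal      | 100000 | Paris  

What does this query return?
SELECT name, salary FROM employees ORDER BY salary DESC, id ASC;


Sorting by salary DESC, then id ASC for ties

7 rows:
Rosa, 120000
Karen, 110000
Pete, 100000
Olivia, 100000
Mia, 100000
Carol, 80000
Jack, 70000


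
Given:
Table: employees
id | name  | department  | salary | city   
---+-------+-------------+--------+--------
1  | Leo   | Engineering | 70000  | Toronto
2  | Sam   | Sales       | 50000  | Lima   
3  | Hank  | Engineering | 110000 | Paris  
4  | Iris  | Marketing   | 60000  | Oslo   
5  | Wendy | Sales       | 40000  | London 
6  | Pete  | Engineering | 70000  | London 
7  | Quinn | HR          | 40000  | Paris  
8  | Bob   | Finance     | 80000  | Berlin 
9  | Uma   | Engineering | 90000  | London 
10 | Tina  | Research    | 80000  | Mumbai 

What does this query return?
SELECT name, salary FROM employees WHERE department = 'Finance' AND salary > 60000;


Filtering: department = 'Finance' AND salary > 60000
Matching: 1 rows

1 rows:
Bob, 80000


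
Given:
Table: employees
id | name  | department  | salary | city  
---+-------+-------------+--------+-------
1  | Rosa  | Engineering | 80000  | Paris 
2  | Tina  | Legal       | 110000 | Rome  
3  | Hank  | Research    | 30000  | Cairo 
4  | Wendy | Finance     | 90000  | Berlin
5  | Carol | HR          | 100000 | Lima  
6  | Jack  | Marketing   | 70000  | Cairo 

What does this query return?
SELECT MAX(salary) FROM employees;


Salaries: 80000, 110000, 30000, 90000, 100000, 70000
MAX = 110000

110000


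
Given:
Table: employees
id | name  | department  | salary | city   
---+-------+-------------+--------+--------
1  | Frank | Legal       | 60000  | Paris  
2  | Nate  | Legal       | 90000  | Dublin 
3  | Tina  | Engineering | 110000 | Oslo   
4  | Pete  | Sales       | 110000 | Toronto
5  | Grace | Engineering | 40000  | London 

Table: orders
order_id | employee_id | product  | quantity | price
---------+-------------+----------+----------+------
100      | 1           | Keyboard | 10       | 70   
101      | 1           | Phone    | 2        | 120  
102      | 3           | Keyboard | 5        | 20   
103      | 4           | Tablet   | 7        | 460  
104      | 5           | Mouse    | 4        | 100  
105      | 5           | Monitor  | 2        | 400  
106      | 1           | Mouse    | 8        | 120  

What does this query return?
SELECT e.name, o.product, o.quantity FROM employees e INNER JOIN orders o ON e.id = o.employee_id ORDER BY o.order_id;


Joining employees.id = orders.employee_id:
  employee Frank (id=1) -> order Keyboard
  employee Frank (id=1) -> order Phone
  employee Tina (id=3) -> order Keyboard
  employee Pete (id=4) -> order Tablet
  employee Grace (id=5) -> order Mouse
  employee Grace (id=5) -> order Monitor
  employee Frank (id=1) -> order Mouse


7 rows:
Frank, Keyboard, 10
Frank, Phone, 2
Tina, Keyboard, 5
Pete, Tablet, 7
Grace, Mouse, 4
Grace, Monitor, 2
Frank, Mouse, 8


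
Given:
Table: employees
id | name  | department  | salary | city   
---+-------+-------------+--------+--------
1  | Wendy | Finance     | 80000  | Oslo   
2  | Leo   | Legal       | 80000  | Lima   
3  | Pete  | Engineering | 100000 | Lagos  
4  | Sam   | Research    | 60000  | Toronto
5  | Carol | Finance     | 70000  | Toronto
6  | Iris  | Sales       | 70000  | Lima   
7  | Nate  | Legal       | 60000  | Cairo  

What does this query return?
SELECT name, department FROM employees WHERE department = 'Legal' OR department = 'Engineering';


Filtering: department = 'Legal' OR 'Engineering'
Matching: 3 rows

3 rows:
Leo, Legal
Pete, Engineering
Nate, Legal


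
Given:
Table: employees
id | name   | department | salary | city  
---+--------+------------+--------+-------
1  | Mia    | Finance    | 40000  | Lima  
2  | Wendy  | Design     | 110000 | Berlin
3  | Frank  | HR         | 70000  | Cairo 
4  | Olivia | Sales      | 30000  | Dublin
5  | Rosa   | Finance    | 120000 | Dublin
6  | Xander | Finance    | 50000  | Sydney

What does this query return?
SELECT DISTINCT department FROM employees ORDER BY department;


All 'department' values (row order): Finance, Design, HR, Sales, Finance, Finance
Removing duplicates leaves 4 unique value(s).

4 values:
Design
Finance
HR
Sales


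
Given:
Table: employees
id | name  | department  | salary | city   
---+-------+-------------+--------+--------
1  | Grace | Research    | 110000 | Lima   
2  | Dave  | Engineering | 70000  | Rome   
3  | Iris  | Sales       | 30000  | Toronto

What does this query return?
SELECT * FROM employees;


SELECT * returns all 3 rows with all columns

3 rows:
1, Grace, Research, 110000, Lima
2, Dave, Engineering, 70000, Rome
3, Iris, Sales, 30000, Toronto


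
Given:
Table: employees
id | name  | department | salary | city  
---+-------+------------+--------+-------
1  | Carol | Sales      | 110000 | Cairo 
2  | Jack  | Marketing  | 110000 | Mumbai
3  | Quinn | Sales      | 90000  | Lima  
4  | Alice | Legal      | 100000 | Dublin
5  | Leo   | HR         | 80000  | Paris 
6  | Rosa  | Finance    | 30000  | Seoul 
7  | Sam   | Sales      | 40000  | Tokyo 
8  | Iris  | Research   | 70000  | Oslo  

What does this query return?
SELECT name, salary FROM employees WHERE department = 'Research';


Filtering: department = 'Research'
Matching rows: 1

1 rows:
Iris, 70000


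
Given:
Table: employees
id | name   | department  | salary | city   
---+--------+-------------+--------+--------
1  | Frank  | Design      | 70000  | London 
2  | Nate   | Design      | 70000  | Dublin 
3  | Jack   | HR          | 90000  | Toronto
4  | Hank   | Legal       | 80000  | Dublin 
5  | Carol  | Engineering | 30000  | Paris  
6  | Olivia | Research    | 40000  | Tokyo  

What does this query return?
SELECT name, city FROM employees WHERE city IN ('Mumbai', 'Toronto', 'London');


Filtering: city IN ('Mumbai', 'Toronto', 'London')
Matching: 2 rows

2 rows:
Frank, London
Jack, Toronto


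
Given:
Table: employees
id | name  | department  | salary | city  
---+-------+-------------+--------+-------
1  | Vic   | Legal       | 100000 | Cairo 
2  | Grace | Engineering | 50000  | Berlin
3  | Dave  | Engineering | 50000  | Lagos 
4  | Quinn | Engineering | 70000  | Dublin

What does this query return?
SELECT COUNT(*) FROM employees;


COUNT(*) counts all rows

4


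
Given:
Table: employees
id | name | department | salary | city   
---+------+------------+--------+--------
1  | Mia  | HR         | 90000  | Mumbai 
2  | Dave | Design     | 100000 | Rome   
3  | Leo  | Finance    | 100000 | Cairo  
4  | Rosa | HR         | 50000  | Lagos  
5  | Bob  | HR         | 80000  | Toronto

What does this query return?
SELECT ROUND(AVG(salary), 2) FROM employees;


SUM(salary) = 420000
COUNT = 5
ROUND(AVG, 2) = ROUND(420000 / 5, 2) = 84000.0

84000.0


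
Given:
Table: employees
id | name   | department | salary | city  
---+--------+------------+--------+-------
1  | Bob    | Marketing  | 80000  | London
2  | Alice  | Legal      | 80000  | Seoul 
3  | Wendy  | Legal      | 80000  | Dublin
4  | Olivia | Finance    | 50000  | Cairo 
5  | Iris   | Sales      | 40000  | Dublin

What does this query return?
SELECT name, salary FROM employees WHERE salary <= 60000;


Filtering: salary <= 60000
Matching: 2 rows

2 rows:
Olivia, 50000
Iris, 40000


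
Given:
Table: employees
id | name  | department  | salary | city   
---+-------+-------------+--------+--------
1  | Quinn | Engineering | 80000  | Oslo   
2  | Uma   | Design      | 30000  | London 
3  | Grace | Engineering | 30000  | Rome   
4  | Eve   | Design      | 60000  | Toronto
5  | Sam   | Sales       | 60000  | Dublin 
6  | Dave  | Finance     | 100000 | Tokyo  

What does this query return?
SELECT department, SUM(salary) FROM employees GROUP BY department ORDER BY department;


Summing salary within each department:
  Design: 30000 + 60000 = 90000
  Engineering: 80000 + 30000 = 110000
  Finance: 100000 = 100000
  Sales: 60000 = 60000


4 groups:
Design, 90000
Engineering, 110000
Finance, 100000
Sales, 60000


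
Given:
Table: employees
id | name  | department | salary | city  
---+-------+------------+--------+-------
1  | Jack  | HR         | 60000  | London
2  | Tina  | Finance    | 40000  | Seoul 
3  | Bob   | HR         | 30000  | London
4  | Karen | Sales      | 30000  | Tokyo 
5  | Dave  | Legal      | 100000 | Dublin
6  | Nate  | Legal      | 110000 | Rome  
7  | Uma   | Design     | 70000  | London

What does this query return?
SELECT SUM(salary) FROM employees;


SUM(salary) = 60000 + 40000 + 30000 + 30000 + 100000 + 110000 + 70000 = 440000

440000


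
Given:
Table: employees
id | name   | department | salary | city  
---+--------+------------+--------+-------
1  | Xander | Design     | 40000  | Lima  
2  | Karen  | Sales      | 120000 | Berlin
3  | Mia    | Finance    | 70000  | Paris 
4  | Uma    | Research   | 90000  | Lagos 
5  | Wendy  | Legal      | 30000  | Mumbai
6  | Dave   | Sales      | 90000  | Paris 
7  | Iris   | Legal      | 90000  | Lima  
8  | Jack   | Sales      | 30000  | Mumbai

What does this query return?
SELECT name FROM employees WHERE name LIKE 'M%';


LIKE 'M%' matches names starting with 'M'
Matching: 1

1 rows:
Mia


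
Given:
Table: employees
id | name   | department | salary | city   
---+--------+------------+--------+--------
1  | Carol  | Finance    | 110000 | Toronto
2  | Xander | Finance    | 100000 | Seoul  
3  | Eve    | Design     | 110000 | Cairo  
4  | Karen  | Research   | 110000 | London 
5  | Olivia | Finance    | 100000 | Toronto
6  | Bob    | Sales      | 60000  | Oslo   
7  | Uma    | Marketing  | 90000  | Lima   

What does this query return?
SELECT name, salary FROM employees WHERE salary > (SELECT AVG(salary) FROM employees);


Subquery: AVG(salary) = 97142.86
Filtering: salary > 97142.86
  Carol (110000) -> MATCH
  Xander (100000) -> MATCH
  Eve (110000) -> MATCH
  Karen (110000) -> MATCH
  Olivia (100000) -> MATCH


5 rows:
Carol, 110000
Xander, 100000
Eve, 110000
Karen, 110000
Olivia, 100000


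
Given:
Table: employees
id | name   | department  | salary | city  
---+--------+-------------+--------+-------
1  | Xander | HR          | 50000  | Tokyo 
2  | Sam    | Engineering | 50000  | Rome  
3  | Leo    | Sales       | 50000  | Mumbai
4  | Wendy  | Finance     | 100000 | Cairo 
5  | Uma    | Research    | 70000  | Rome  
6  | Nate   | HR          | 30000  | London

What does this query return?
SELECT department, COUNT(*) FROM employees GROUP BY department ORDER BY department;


Assigning each row to its department group:
  Xander -> HR
  Sam -> Engineering
  Leo -> Sales
  Wendy -> Finance
  Uma -> Research
  Nate -> HR


5 groups:
Engineering, 1
Finance, 1
HR, 2
Research, 1
Sales, 1


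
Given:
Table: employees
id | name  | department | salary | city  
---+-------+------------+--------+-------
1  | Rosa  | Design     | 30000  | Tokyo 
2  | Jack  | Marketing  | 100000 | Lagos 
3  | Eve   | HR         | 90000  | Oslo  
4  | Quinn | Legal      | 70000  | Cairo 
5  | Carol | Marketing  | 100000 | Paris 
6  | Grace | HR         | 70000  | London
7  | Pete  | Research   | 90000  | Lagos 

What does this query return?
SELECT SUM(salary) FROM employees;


SUM(salary) = 30000 + 100000 + 90000 + 70000 + 100000 + 70000 + 90000 = 550000

550000


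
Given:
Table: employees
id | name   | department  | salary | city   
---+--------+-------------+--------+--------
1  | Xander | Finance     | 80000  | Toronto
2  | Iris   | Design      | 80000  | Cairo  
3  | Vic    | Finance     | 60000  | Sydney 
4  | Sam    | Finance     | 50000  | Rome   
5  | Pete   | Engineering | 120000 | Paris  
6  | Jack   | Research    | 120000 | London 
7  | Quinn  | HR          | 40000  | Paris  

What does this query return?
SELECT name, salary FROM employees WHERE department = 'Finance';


Filtering: department = 'Finance'
Matching rows: 3

3 rows:
Xander, 80000
Vic, 60000
Sam, 50000


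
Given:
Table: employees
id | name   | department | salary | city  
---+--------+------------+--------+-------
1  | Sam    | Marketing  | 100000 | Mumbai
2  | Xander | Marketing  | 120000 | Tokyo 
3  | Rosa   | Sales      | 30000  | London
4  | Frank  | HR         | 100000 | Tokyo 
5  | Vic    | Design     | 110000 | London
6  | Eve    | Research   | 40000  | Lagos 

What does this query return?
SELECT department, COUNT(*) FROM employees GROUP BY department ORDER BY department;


Assigning each row to its department group:
  Sam -> Marketing
  Xander -> Marketing
  Rosa -> Sales
  Frank -> HR
  Vic -> Design
  Eve -> Research


5 groups:
Design, 1
HR, 1
Marketing, 2
Research, 1
Sales, 1


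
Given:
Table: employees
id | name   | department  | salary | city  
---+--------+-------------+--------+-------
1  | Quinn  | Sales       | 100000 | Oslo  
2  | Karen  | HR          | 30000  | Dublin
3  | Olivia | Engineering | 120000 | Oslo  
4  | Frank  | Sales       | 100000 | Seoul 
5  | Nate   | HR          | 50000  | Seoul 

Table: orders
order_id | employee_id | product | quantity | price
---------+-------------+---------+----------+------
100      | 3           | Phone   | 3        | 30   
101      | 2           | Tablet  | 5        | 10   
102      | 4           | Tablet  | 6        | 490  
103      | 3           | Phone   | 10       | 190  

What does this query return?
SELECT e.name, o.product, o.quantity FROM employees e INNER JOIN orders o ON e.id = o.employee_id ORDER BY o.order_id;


Joining employees.id = orders.employee_id:
  employee Olivia (id=3) -> order Phone
  employee Karen (id=2) -> order Tablet
  employee Frank (id=4) -> order Tablet
  employee Olivia (id=3) -> order Phone


4 rows:
Olivia, Phone, 3
Karen, Tablet, 5
Frank, Tablet, 6
Olivia, Phone, 10


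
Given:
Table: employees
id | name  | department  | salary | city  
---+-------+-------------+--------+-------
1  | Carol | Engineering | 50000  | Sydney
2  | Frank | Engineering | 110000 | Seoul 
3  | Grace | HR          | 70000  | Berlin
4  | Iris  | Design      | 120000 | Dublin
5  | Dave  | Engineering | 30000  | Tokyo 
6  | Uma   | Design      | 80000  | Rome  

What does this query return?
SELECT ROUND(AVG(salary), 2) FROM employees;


SUM(salary) = 460000
COUNT = 6
ROUND(AVG, 2) = ROUND(460000 / 6, 2) = 76666.67

76666.67


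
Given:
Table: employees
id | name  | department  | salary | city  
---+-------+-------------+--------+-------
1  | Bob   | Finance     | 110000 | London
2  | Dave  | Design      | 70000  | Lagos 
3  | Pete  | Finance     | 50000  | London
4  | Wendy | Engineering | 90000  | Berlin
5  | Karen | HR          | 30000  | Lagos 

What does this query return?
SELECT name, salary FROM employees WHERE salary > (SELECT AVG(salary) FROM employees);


Subquery: AVG(salary) = 70000.0
Filtering: salary > 70000.0
  Bob (110000) -> MATCH
  Wendy (90000) -> MATCH


2 rows:
Bob, 110000
Wendy, 90000


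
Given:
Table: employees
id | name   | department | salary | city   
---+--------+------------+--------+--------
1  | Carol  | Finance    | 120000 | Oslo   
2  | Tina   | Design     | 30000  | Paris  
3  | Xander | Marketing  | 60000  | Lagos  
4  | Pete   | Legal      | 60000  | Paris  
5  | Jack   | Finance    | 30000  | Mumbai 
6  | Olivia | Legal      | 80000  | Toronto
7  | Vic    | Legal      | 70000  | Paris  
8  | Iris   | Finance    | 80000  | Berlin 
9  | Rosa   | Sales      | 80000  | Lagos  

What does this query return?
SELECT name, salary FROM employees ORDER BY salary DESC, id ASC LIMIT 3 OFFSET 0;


Sort by salary DESC (id ASC tiebreak), then skip 0 and take 3
Rows 1 through 3

3 rows:
Carol, 120000
Olivia, 80000
Iris, 80000


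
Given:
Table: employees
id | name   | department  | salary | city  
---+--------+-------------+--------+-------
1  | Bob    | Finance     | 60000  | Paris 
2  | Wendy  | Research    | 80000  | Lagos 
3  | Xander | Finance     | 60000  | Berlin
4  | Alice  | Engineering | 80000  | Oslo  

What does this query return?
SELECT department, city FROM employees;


Projecting columns: department, city

4 rows:
Finance, Paris
Research, Lagos
Finance, Berlin
Engineering, Oslo


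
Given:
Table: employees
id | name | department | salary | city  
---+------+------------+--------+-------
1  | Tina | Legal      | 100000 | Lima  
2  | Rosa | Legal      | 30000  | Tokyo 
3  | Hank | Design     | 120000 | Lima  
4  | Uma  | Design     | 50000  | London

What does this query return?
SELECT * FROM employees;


SELECT * returns all 4 rows with all columns

4 rows:
1, Tina, Legal, 100000, Lima
2, Rosa, Legal, 30000, Tokyo
3, Hank, Design, 120000, Lima
4, Uma, Design, 50000, London


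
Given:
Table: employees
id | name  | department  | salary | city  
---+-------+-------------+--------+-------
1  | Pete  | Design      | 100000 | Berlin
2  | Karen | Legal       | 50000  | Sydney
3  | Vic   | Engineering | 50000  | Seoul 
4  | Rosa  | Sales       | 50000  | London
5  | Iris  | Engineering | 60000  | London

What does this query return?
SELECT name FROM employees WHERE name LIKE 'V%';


LIKE 'V%' matches names starting with 'V'
Matching: 1

1 rows:
Vic


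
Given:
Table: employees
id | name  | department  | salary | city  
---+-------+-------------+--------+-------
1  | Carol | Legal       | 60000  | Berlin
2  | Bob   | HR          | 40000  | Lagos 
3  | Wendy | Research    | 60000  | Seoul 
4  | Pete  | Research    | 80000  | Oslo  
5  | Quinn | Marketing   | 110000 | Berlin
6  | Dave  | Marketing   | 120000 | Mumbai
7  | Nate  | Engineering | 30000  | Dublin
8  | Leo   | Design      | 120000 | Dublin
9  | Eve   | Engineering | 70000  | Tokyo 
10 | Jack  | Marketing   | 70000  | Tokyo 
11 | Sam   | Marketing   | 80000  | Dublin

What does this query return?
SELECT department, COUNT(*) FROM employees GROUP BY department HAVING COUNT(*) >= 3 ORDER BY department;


Groups with count >= 3:
  Marketing: 4 -> PASS
  Design: 1 -> filtered out
  Engineering: 2 -> filtered out
  HR: 1 -> filtered out
  Legal: 1 -> filtered out
  Research: 2 -> filtered out


1 groups:
Marketing, 4


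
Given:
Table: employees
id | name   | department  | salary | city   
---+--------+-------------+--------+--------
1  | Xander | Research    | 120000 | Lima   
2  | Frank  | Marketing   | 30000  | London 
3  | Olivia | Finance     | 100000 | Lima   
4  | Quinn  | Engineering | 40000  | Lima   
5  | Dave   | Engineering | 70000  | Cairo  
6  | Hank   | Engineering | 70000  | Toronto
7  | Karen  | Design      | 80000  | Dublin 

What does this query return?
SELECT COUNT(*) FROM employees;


COUNT(*) counts all rows

7


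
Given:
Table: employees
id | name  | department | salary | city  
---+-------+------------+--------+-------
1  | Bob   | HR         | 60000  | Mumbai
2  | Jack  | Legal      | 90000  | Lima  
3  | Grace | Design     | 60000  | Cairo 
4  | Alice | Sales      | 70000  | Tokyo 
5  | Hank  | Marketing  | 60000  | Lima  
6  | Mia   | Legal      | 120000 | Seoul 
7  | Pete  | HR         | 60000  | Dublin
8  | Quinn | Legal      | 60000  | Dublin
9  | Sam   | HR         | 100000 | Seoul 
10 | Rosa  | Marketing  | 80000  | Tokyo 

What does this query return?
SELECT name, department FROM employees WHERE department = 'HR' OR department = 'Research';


Filtering: department = 'HR' OR 'Research'
Matching: 3 rows

3 rows:
Bob, HR
Pete, HR
Sam, HR


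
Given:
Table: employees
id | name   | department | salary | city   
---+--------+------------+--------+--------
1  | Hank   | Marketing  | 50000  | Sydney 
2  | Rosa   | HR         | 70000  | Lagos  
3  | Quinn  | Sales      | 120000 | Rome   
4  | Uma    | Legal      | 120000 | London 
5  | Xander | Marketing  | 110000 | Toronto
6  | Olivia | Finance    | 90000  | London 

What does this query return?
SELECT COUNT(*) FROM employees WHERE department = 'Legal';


Counting rows where department = 'Legal'
  Uma -> MATCH


1


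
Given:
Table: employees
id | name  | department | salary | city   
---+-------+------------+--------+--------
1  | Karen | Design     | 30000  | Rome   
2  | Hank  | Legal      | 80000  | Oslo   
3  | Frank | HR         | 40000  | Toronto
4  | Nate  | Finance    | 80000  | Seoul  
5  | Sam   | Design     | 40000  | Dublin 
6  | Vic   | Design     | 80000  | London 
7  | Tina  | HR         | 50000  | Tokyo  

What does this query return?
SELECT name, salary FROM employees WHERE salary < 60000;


Filtering: salary < 60000
Matching: 4 rows

4 rows:
Karen, 30000
Frank, 40000
Sam, 40000
Tina, 50000


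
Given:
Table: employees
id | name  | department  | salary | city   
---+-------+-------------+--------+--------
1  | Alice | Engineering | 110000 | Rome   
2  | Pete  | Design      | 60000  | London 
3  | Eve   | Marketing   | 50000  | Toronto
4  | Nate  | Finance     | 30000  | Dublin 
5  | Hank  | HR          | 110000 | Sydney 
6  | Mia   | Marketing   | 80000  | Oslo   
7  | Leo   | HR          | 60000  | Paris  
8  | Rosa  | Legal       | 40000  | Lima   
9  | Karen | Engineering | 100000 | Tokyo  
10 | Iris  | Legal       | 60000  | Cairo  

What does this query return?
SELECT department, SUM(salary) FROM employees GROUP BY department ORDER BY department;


Summing salary within each department:
  Design: 60000 = 60000
  Engineering: 110000 + 100000 = 210000
  Finance: 30000 = 30000
  HR: 110000 + 60000 = 170000
  Legal: 40000 + 60000 = 100000
  Marketing: 50000 + 80000 = 130000


6 groups:
Design, 60000
Engineering, 210000
Finance, 30000
HR, 170000
Legal, 100000
Marketing, 130000


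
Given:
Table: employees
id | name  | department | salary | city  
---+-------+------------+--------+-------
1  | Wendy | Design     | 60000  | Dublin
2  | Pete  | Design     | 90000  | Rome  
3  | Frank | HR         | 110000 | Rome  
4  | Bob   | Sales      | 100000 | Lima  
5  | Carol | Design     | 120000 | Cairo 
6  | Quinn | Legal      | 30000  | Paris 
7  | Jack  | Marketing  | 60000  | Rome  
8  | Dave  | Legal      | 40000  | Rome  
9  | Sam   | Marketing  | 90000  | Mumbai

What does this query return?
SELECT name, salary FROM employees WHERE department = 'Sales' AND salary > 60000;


Filtering: department = 'Sales' AND salary > 60000
Matching: 1 rows

1 rows:
Bob, 100000


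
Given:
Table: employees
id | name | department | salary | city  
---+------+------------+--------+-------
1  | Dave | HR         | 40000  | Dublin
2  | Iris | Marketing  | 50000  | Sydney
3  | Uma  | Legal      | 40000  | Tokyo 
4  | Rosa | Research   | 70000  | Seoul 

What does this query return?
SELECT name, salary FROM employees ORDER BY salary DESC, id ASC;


Sorting by salary DESC, then id ASC for ties

4 rows:
Rosa, 70000
Iris, 50000
Dave, 40000
Uma, 40000


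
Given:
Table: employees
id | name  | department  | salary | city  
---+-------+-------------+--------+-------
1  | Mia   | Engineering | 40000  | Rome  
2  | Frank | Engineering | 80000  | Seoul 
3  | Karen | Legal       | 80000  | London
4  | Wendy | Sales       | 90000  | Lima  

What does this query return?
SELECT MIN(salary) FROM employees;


Salaries: 40000, 80000, 80000, 90000
MIN = 40000

40000


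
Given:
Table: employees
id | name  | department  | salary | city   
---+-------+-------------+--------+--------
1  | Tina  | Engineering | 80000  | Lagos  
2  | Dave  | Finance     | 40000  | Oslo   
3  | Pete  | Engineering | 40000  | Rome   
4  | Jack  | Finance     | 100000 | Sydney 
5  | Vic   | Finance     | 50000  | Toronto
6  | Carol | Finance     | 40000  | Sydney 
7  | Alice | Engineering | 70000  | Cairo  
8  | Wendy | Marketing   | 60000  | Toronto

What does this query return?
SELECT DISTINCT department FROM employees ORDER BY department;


All 'department' values (row order): Engineering, Finance, Engineering, Finance, Finance, Finance, Engineering, Marketing
Removing duplicates leaves 3 unique value(s).

3 values:
Engineering
Finance
Marketing


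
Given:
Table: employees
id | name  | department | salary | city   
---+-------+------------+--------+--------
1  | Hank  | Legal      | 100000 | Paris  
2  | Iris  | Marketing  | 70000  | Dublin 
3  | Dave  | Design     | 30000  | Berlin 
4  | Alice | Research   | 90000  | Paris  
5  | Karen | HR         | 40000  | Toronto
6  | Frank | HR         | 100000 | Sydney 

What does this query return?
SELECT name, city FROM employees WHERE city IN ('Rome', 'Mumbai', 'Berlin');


Filtering: city IN ('Rome', 'Mumbai', 'Berlin')
Matching: 1 rows

1 rows:
Dave, Berlin


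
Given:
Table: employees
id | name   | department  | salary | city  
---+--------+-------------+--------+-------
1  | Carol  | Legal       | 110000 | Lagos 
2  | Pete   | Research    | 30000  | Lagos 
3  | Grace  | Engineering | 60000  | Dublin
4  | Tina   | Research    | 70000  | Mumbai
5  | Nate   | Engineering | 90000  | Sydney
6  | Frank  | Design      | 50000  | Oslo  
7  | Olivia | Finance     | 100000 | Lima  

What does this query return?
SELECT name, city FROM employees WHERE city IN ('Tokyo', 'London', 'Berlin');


Filtering: city IN ('Tokyo', 'London', 'Berlin')
Matching: 0 rows

Empty result set (0 rows)


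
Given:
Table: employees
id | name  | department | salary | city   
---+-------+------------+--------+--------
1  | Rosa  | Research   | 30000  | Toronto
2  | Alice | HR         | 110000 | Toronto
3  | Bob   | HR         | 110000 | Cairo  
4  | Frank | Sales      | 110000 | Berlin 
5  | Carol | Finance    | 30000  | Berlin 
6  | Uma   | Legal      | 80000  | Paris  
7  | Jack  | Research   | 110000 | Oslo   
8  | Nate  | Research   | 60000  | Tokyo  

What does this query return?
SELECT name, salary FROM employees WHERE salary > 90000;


Filtering: salary > 90000
Matching: 4 rows

4 rows:
Alice, 110000
Bob, 110000
Frank, 110000
Jack, 110000


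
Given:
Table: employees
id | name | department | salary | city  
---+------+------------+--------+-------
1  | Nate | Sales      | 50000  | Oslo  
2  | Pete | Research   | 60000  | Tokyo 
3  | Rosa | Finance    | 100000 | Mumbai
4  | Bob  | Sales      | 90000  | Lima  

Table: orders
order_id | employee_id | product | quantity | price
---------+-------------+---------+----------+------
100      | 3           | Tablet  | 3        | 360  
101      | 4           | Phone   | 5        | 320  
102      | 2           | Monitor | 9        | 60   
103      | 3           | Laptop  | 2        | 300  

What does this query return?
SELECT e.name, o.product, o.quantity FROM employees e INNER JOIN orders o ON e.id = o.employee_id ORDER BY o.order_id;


Joining employees.id = orders.employee_id:
  employee Rosa (id=3) -> order Tablet
  employee Bob (id=4) -> order Phone
  employee Pete (id=2) -> order Monitor
  employee Rosa (id=3) -> order Laptop


4 rows:
Rosa, Tablet, 3
Bob, Phone, 5
Pete, Monitor, 9
Rosa, Laptop, 2


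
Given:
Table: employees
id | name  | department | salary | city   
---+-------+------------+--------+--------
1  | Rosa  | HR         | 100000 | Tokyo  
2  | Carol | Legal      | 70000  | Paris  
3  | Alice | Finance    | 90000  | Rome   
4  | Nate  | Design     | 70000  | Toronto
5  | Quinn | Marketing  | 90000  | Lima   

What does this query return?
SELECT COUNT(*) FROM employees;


COUNT(*) counts all rows

5


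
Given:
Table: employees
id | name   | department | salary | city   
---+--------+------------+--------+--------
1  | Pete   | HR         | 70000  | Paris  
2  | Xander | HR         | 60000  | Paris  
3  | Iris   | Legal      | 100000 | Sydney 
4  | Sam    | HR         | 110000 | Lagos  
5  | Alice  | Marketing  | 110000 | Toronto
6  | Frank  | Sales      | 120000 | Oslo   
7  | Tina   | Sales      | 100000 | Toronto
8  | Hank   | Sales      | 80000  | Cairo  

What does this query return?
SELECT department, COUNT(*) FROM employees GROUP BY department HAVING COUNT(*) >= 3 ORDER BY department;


Groups with count >= 3:
  HR: 3 -> PASS
  Sales: 3 -> PASS
  Legal: 1 -> filtered out
  Marketing: 1 -> filtered out


2 groups:
HR, 3
Sales, 3


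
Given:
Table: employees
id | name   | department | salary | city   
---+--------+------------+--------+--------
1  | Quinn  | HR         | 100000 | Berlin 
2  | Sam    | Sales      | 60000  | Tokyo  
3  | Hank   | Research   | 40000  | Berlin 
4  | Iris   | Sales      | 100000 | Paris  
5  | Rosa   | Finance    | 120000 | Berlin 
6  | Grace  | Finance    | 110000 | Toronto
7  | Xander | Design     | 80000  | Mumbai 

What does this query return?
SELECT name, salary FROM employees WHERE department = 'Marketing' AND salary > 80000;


Filtering: department = 'Marketing' AND salary > 80000
Matching: 0 rows

Empty result set (0 rows)


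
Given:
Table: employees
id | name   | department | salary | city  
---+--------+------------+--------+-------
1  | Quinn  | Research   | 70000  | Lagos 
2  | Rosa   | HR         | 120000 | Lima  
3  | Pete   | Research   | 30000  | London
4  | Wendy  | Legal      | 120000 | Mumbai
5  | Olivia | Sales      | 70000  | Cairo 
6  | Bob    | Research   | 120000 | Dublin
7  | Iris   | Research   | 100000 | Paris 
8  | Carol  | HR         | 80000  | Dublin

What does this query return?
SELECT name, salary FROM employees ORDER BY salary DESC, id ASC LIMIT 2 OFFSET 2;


Sort by salary DESC (id ASC tiebreak), then skip 2 and take 2
Rows 3 through 4

2 rows:
Bob, 120000
Iris, 100000


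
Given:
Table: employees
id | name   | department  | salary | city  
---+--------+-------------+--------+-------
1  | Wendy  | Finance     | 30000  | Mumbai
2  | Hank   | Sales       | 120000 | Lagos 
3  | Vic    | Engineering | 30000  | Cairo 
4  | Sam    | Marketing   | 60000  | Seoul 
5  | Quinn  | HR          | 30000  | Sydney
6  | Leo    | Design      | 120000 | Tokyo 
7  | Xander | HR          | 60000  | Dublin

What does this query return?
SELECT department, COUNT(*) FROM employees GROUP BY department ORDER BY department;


Assigning each row to its department group:
  Wendy -> Finance
  Hank -> Sales
  Vic -> Engineering
  Sam -> Marketing
  Quinn -> HR
  Leo -> Design
  Xander -> HR


6 groups:
Design, 1
Engineering, 1
Finance, 1
HR, 2
Marketing, 1
Sales, 1


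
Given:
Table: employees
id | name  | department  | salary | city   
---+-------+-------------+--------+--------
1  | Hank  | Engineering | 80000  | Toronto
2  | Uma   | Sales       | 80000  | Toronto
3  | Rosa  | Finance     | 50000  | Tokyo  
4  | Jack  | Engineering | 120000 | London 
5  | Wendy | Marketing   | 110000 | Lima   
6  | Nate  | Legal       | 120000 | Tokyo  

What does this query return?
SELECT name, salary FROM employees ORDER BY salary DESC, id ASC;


Sorting by salary DESC, then id ASC for ties

6 rows:
Jack, 120000
Nate, 120000
Wendy, 110000
Hank, 80000
Uma, 80000
Rosa, 50000


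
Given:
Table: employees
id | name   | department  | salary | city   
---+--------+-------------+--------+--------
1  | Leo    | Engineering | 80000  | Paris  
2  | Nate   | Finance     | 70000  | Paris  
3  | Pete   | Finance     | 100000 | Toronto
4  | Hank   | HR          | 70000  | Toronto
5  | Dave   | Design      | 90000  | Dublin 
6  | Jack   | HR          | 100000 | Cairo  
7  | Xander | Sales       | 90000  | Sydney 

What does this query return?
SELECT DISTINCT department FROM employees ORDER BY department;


All 'department' values (row order): Engineering, Finance, Finance, HR, Design, HR, Sales
Removing duplicates leaves 5 unique value(s).

5 values:
Design
Engineering
Finance
HR
Sales


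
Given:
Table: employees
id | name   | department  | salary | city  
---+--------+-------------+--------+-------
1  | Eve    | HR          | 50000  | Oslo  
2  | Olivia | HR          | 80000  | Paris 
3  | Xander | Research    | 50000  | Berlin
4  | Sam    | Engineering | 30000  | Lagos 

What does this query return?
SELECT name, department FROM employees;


Projecting columns: name, department

4 rows:
Eve, HR
Olivia, HR
Xander, Research
Sam, Engineering


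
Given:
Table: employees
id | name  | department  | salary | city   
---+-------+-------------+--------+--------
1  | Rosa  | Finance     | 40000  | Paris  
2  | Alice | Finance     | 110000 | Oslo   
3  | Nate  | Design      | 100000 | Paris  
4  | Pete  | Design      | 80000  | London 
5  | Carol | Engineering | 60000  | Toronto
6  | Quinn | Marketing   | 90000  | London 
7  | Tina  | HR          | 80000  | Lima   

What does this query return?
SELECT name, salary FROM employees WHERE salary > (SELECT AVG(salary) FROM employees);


Subquery: AVG(salary) = 80000.0
Filtering: salary > 80000.0
  Alice (110000) -> MATCH
  Nate (100000) -> MATCH
  Quinn (90000) -> MATCH


3 rows:
Alice, 110000
Nate, 100000
Quinn, 90000


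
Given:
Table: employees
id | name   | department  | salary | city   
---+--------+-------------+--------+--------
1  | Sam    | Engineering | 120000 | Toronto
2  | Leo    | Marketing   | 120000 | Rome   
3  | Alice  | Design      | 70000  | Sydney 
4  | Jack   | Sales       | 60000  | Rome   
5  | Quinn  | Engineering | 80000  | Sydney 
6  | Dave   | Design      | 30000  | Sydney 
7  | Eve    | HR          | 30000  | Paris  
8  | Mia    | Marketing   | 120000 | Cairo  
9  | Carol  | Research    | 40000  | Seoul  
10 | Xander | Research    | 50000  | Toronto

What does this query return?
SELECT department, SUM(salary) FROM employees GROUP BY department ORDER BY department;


Summing salary within each department:
  Design: 70000 + 30000 = 100000
  Engineering: 120000 + 80000 = 200000
  HR: 30000 = 30000
  Marketing: 120000 + 120000 = 240000
  Research: 40000 + 50000 = 90000
  Sales: 60000 = 60000


6 groups:
Design, 100000
Engineering, 200000
HR, 30000
Marketing, 240000
Research, 90000
Sales, 60000
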